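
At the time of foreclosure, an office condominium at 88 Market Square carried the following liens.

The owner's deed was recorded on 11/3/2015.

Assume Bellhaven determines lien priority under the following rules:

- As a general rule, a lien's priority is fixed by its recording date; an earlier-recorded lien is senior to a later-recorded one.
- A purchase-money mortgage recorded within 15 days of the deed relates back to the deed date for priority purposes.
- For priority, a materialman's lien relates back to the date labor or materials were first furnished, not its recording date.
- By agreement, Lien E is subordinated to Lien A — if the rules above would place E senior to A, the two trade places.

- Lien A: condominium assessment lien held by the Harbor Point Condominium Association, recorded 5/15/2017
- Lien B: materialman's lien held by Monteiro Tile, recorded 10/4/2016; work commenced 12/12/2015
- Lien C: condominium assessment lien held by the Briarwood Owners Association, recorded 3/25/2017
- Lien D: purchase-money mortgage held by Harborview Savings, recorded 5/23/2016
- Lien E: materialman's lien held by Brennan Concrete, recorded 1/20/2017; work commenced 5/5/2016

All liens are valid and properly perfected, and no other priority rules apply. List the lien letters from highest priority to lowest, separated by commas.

First, effective dates: B's effective date is 12/12/2015, when work began; D missed the 15-day window (202 days after the deed), so its recording date stands; E is treated as recorded 5/5/2016, the work-commencement date.
Sorted by effective date: B (12/12/2015), E (5/5/2016), D (5/23/2016), C (3/25/2017), A (5/15/2017).
The subordination applies — E was senior to A — so E and A swap.

B, A, D, C, E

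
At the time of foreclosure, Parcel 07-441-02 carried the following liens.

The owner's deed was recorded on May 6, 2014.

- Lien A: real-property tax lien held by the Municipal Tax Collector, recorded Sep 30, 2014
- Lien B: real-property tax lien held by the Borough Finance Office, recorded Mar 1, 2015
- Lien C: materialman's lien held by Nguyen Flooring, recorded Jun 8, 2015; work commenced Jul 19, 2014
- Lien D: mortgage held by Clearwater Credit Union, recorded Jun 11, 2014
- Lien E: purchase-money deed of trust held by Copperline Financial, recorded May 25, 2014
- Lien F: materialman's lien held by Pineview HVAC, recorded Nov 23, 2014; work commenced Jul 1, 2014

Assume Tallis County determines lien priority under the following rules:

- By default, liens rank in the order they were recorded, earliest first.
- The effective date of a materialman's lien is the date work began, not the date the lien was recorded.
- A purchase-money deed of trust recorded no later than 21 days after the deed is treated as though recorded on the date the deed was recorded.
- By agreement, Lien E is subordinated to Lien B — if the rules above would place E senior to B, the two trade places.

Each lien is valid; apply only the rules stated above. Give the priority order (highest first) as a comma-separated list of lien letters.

Effective dates: C's effective date is Jul 19, 2014, when work began; E's effective date is the deed date, May 6, 2014; F is treated as recorded Jul 1, 2014, the work-commencement date.
By effective date: E (May 6, 2014), D (Jun 11, 2014), F (Jul 1, 2014), C (Jul 19, 2014), A (Sep 30, 2014), B (Mar 1, 2015).
The subordination applies — E was senior to B — so E and B swap.

B, D, F, C, A, E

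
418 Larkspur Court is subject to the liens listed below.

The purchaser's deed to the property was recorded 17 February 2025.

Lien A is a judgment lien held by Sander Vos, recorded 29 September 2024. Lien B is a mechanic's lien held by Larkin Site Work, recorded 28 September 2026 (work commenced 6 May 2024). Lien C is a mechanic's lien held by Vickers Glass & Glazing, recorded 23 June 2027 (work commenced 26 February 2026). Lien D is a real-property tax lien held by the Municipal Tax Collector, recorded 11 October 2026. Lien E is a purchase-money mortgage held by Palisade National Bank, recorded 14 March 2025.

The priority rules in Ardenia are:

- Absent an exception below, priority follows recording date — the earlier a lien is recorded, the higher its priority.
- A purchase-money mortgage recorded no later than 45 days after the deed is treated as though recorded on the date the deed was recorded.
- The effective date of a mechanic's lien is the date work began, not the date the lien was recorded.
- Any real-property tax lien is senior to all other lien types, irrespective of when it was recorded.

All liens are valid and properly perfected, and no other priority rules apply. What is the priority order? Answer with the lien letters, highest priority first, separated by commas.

D, B, A, E, C

Effective dates: B relates back to 6 May 2024 (work commenced); C relates back to 26 February 2026 (work commenced); E was recorded within the 45-day window, so its effective date is the deed date 17 February 2025.
D is a real-property tax lien, so it outranks all other liens regardless of date.
Among the remaining liens, by effective date: B (6 May 2024), A (29 September 2024), E (17 February 2025), C (26 February 2026).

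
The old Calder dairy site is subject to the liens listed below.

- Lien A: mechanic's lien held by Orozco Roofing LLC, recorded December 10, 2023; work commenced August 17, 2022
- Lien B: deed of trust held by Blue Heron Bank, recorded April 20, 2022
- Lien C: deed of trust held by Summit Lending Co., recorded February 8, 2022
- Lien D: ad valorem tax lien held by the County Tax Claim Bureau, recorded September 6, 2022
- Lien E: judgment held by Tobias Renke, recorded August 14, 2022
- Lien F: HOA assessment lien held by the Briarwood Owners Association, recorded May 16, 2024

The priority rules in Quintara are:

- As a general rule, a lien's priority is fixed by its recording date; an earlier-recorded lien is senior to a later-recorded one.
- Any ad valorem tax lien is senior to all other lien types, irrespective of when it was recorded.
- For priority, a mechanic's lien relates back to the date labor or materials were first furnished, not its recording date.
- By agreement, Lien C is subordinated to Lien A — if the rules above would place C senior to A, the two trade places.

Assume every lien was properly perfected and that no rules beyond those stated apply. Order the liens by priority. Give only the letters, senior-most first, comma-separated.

Effective dates after the stated exceptions: A relates back to August 17, 2022 (work commenced).
D, as an ad valorem tax lien, has superpriority and ranks first.
The other liens, earliest effective date first: C (February 8, 2022), B (April 20, 2022), E (August 14, 2022), A (August 17, 2022), F (May 16, 2024).
The subordination applies — C was senior to A — so C and A swap.

D, A, B, E, C, F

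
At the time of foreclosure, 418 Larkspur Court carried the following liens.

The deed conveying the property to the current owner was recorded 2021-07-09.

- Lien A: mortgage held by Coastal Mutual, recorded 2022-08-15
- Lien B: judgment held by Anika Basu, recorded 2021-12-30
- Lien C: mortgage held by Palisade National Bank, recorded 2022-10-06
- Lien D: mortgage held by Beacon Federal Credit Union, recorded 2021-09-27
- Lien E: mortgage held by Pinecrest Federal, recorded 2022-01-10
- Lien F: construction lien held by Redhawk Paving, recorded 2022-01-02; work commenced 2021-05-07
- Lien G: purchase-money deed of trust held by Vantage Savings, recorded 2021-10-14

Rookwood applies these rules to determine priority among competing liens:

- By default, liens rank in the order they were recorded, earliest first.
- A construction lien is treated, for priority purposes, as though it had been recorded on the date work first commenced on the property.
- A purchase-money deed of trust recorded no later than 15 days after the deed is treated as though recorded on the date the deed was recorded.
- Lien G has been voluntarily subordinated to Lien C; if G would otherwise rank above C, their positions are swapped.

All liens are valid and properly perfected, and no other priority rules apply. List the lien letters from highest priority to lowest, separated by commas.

F, D, C, B, E, A, G

Effective dates after the stated exceptions: F relates back to 2021-05-07 (work commenced); G was recorded 97 days after the deed, outside the 15-day window, so it keeps its recording date.
Sorted by effective date: F (2021-05-07), D (2021-09-27), G (2021-10-14), B (2021-12-30), E (2022-01-10), A (2022-08-15), C (2022-10-06).
G would otherwise be senior to C, so under the subordination agreement G and C exchange positions.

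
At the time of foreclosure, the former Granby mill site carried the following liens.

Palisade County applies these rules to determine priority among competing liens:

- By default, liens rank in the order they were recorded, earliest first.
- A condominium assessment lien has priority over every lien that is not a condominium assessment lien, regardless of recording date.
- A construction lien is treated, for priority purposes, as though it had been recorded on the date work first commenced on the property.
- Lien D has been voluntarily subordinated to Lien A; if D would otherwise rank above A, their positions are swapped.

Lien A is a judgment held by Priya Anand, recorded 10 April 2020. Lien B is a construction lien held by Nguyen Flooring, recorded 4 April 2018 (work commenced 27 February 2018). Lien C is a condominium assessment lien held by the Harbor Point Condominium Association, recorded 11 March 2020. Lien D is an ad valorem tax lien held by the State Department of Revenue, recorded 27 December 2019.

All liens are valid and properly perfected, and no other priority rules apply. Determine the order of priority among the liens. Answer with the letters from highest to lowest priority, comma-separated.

Effective dates after the stated exceptions: B's effective date is 27 February 2018, when work began.
C is a condominium assessment lien, so it outranks all other liens regardless of date.
Among the remaining liens, by effective date: B (27 February 2018), D (27 December 2019), A (10 April 2020).
The subordination applies — D was senior to A — so D and A swap.

C, B, A, D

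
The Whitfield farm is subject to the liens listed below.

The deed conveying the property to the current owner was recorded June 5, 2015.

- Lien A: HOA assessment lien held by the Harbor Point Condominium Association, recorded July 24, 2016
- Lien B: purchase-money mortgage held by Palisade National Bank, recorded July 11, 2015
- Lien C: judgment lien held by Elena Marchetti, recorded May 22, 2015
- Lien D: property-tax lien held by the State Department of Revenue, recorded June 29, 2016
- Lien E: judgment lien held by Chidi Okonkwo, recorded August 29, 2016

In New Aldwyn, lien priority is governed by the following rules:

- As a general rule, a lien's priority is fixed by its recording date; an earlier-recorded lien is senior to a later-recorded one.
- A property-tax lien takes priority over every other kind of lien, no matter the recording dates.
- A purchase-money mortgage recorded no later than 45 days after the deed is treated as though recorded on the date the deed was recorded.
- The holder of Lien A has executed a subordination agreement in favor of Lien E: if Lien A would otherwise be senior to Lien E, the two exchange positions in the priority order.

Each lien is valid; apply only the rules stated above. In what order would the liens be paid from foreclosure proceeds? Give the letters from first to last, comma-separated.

Adjusting effective dates: B relates back to the deed date June 5, 2015.
D, as a property-tax lien, has superpriority and ranks first.
Remaining liens by effective date: C (May 22, 2015), B (June 5, 2015), A (July 24, 2016), E (August 29, 2016).
A would otherwise be senior to E, so under the subordination agreement A and E exchange positions.

D, C, B, E, A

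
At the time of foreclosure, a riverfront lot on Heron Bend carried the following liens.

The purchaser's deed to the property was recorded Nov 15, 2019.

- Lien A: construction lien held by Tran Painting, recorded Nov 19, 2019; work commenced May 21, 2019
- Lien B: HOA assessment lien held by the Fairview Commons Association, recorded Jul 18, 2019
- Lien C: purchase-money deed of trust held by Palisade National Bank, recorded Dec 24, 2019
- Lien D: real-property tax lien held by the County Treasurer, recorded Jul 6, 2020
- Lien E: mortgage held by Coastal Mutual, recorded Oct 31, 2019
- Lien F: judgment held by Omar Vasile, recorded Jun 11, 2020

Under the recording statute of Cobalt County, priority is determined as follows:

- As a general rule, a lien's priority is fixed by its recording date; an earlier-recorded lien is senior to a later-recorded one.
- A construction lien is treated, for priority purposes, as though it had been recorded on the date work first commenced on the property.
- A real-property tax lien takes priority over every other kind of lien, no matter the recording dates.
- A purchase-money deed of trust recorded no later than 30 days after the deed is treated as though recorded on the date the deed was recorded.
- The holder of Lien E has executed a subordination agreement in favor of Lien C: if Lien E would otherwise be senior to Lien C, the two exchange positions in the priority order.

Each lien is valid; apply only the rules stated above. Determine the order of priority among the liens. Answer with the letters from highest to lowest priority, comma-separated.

D, A, B, C, E, F

Adjusting effective dates: A's effective date is May 21, 2019, when work began; C missed the 30-day window (39 days after the deed), so its recording date stands.
D is a real-property tax lien and takes priority over every other lien.
The other liens, earliest effective date first: A (May 21, 2019), B (Jul 18, 2019), E (Oct 31, 2019), C (Dec 24, 2019), F (Jun 11, 2020).
Because E would otherwise rank above C, the subordination swaps them.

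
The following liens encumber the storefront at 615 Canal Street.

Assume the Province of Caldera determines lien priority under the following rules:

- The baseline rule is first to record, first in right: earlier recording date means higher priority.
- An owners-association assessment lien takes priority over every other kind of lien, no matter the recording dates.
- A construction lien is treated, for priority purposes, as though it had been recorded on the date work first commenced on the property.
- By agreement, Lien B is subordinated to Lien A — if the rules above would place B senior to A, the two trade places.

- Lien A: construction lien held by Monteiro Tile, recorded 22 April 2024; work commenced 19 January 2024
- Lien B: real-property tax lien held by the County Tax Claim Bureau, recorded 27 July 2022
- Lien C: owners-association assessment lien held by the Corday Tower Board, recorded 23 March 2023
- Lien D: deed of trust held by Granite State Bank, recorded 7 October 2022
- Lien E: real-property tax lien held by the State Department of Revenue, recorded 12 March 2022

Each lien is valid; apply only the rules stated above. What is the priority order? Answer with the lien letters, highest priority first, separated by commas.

C, E, A, D, B

Effective dates after the stated exceptions: A is treated as recorded 19 January 2024, the work-commencement date.
As an owners-association assessment lien, C is senior to every other lien.
Ordering the rest by effective date: E (12 March 2022), B (27 July 2022), D (7 October 2022), A (19 January 2024).
B is senior to A before the subordination, so the two trade places.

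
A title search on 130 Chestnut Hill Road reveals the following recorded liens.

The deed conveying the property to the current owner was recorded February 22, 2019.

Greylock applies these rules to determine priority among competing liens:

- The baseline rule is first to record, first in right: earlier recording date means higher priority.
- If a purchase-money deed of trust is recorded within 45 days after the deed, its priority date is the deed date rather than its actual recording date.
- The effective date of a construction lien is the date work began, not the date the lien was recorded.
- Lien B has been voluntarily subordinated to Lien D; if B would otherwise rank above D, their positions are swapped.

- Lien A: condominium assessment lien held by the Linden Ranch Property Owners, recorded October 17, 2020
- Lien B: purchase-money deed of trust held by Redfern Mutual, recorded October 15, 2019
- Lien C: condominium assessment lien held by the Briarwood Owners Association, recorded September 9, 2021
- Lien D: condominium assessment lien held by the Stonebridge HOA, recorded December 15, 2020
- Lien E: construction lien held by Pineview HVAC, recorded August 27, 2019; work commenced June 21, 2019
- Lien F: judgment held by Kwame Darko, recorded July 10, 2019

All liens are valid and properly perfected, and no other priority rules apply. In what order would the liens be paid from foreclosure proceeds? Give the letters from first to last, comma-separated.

Effective dates after the stated exceptions: B was recorded 235 days after the deed — beyond 45 days — so no relation-back applies; E's effective date is June 21, 2019, when work began.
Sorted by effective date: E (June 21, 2019), F (July 10, 2019), B (October 15, 2019), A (October 17, 2020), D (December 15, 2020), C (September 9, 2021).
The subordination applies — B was senior to D — so B and D swap.

E, F, D, A, B, C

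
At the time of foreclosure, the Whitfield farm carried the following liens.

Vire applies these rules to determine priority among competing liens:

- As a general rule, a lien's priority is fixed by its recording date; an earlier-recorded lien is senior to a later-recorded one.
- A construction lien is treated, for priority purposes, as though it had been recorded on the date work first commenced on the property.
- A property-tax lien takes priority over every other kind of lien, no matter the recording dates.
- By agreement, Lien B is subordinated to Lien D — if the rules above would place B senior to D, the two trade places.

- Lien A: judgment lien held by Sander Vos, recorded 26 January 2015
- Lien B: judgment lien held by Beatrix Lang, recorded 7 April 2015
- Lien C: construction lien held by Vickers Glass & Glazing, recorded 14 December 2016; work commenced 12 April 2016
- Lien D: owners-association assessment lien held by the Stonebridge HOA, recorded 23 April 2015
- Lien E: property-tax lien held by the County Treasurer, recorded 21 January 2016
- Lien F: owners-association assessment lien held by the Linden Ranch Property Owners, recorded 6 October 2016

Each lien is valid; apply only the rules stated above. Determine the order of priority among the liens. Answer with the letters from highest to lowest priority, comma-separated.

E, A, D, B, C, F

Effective dates after the stated exceptions: C is treated as recorded 12 April 2016, the work-commencement date.
As a property-tax lien, E is senior to every other lien.
Among the remaining liens, by effective date: A (26 January 2015), B (7 April 2015), D (23 April 2015), C (12 April 2016), F (6 October 2016).
B is senior to D before the subordination, so the two trade places.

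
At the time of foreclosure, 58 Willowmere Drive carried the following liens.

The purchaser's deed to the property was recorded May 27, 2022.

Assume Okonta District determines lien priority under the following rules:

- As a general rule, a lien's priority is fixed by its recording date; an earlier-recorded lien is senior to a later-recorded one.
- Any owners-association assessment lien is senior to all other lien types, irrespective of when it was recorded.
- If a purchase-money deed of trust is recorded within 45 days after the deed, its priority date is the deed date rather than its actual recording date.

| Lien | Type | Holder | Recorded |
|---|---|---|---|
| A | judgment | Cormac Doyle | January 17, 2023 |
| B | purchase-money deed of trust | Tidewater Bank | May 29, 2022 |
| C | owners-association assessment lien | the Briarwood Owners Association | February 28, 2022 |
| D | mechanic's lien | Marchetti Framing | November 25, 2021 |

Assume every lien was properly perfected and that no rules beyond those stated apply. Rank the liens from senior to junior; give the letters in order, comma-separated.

Effective dates after the stated exceptions: B relates back to the deed date May 27, 2022.
C is an owners-association assessment lien, so it outranks all other liens regardless of date.
Among the remaining liens, by effective date: D (November 25, 2021), B (May 27, 2022), A (January 17, 2023).

C, D, B, A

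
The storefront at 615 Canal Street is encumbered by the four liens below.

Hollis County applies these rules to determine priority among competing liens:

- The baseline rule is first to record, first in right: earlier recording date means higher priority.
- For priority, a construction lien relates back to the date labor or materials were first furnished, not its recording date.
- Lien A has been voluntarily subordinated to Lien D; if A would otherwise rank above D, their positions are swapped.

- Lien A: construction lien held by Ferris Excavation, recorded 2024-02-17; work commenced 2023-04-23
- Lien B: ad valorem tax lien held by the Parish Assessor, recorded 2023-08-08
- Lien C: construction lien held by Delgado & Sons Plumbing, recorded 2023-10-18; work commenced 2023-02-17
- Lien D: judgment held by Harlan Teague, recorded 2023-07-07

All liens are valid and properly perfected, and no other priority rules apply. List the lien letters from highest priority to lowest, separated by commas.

C, D, A, B

Effective dates after the stated exceptions: A relates back to 2023-04-23 (work commenced); C relates back to 2023-02-17 (work commenced).
Ordering by effective date: C (2023-02-17), A (2023-04-23), D (2023-07-07), B (2023-08-08).
Because A would otherwise rank above D, the subordination swaps them.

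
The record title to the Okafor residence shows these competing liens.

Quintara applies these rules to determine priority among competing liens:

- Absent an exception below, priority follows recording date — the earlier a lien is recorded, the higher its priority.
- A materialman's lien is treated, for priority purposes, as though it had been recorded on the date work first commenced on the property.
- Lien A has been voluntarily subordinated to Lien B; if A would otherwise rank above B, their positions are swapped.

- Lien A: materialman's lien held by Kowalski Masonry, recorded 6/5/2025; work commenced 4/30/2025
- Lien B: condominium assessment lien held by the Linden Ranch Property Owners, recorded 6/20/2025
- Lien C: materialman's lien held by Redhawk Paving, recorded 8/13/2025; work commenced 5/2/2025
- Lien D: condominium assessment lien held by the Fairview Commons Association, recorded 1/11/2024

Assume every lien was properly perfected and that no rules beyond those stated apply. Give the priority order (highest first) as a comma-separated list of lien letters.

D, B, C, A

First, effective dates: A relates back to 4/30/2025 (work commenced); C relates back to 5/2/2025 (work commenced).
Sorted by effective date: D (1/11/2024), A (4/30/2025), C (5/2/2025), B (6/20/2025).
A is senior to B before the subordination, so the two trade places.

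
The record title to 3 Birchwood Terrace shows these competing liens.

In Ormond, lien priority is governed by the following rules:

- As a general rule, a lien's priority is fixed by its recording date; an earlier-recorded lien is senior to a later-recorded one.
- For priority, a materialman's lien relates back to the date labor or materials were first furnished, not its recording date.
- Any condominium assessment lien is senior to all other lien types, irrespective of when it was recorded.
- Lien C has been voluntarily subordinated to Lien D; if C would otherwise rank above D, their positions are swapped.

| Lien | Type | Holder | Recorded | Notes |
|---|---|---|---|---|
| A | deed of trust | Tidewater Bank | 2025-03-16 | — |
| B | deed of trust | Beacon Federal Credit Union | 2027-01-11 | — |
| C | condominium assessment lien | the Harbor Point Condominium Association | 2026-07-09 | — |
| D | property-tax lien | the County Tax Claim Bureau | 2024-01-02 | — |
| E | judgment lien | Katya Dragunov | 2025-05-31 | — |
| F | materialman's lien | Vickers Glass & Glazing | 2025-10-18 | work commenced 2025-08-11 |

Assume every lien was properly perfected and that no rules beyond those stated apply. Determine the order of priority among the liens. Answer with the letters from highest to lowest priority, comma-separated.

D, C, A, E, F, B

First, effective dates: F's effective date is 2025-08-11, when work began.
C is a condominium assessment lien and takes priority over every other lien.
The other liens, earliest effective date first: D (2024-01-02), A (2025-03-16), E (2025-05-31), F (2025-08-11), B (2027-01-11).
C would otherwise be senior to D, so under the subordination agreement C and D exchange positions.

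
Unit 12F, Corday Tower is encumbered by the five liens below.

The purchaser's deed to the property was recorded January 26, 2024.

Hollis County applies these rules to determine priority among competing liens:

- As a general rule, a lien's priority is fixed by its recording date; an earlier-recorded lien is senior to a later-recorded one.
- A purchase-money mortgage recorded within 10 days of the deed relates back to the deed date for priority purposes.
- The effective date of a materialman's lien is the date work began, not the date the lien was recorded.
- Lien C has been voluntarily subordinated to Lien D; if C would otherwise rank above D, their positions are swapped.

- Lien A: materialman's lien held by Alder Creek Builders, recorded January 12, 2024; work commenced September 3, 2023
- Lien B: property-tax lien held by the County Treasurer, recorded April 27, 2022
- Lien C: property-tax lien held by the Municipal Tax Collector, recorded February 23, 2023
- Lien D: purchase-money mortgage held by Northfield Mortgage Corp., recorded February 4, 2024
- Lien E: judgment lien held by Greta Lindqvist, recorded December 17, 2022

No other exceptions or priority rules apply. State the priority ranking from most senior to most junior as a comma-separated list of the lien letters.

B, E, D, A, C

Effective dates after the stated exceptions: A relates back to September 3, 2023 (work commenced); D relates back to the deed date January 26, 2024.
Sorted by effective date: B (April 27, 2022), E (December 17, 2022), C (February 23, 2023), A (September 3, 2023), D (January 26, 2024).
The subordination applies — C was senior to D — so C and D swap.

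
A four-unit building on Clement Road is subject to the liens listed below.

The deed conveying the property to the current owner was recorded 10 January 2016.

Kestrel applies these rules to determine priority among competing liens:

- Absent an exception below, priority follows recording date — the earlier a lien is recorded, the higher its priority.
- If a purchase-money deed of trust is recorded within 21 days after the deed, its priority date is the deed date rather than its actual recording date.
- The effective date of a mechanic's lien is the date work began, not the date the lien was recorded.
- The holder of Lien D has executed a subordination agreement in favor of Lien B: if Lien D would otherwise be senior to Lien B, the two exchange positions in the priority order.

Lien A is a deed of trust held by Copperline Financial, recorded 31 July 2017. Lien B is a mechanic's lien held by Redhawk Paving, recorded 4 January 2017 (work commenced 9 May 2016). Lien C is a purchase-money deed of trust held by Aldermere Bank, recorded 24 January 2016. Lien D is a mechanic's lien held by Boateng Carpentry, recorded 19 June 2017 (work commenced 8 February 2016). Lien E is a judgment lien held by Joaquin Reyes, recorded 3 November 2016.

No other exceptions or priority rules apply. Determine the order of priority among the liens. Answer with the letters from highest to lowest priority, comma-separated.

C, B, D, E, A

Adjusting effective dates: B is treated as recorded 9 May 2016, the work-commencement date; C relates back to the deed date 10 January 2016; D relates back to 8 February 2016 (work commenced).
By effective date, earliest first: C (10 January 2016), D (8 February 2016), B (9 May 2016), E (3 November 2016), A (31 July 2017).
D would otherwise be senior to B, so under the subordination agreement D and B exchange positions.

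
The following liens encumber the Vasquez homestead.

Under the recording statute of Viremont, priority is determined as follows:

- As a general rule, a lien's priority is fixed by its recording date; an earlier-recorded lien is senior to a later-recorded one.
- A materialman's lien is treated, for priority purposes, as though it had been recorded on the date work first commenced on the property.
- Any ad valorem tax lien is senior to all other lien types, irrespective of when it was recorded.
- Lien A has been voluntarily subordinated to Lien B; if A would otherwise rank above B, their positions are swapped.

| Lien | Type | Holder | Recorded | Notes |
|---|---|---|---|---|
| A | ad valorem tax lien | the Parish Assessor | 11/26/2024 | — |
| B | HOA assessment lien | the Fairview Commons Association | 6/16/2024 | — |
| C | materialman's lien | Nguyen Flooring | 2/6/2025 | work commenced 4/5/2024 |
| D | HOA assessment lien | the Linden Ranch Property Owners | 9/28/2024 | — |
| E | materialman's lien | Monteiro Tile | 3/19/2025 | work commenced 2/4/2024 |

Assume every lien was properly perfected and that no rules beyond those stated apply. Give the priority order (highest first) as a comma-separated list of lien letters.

Effective dates: C is treated as recorded 4/5/2024, the work-commencement date; E's effective date is 2/4/2024, when work began.
A is an ad valorem tax lien, so it outranks all other liens regardless of date.
Remaining liens by effective date: E (2/4/2024), C (4/5/2024), B (6/16/2024), D (9/28/2024).
The subordination applies — A was senior to B — so A and B swap.

B, E, C, A, D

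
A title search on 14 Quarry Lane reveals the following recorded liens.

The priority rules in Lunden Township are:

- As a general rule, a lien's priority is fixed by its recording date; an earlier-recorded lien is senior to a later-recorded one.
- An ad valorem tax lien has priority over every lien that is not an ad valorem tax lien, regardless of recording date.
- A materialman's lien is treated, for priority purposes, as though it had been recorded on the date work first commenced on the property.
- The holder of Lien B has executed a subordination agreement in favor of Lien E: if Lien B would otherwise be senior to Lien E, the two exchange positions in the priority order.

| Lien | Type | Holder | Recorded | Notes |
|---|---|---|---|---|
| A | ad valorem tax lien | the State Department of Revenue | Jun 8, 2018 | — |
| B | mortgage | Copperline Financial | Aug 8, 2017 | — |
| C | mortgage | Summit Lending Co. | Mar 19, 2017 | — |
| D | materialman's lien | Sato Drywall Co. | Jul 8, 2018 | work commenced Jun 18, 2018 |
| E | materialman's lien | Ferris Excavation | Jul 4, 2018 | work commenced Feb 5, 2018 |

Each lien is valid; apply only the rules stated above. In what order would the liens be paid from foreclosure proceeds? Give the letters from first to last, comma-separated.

A, C, E, B, D

First, effective dates: D relates back to Jun 18, 2018 (work commenced); E relates back to Feb 5, 2018 (work commenced).
A is an ad valorem tax lien and takes priority over every other lien.
Ordering the rest by effective date: C (Mar 19, 2017), B (Aug 8, 2017), E (Feb 5, 2018), D (Jun 18, 2018).
B would otherwise be senior to E, so under the subordination agreement B and E exchange positions.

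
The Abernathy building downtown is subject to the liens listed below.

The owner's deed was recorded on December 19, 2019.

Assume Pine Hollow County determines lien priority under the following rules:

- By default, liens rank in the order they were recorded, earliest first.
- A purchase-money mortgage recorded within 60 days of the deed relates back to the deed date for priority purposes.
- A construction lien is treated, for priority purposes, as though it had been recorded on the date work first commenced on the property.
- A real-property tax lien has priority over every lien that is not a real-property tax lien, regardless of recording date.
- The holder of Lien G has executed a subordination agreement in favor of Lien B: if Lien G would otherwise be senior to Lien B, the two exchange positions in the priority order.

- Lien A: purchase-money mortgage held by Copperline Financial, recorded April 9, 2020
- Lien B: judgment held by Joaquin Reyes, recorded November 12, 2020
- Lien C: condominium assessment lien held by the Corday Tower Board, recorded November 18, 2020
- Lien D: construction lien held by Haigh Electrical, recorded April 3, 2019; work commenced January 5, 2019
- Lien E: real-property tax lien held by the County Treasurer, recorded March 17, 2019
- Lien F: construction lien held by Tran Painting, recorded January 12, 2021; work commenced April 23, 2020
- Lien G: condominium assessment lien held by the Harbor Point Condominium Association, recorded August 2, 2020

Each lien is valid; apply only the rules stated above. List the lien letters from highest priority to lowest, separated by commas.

Effective dates after the stated exceptions: A was recorded 112 days after the deed, outside the 60-day window, so it keeps its recording date; D's effective date is January 5, 2019, when work began; F's effective date is April 23, 2020, when work began.
E is a real-property tax lien and takes priority over every other lien.
Remaining liens by effective date: D (January 5, 2019), A (April 9, 2020), F (April 23, 2020), G (August 2, 2020), B (November 12, 2020), C (November 18, 2020).
G is senior to B before the subordination, so the two trade places.

E, D, A, F, B, G, C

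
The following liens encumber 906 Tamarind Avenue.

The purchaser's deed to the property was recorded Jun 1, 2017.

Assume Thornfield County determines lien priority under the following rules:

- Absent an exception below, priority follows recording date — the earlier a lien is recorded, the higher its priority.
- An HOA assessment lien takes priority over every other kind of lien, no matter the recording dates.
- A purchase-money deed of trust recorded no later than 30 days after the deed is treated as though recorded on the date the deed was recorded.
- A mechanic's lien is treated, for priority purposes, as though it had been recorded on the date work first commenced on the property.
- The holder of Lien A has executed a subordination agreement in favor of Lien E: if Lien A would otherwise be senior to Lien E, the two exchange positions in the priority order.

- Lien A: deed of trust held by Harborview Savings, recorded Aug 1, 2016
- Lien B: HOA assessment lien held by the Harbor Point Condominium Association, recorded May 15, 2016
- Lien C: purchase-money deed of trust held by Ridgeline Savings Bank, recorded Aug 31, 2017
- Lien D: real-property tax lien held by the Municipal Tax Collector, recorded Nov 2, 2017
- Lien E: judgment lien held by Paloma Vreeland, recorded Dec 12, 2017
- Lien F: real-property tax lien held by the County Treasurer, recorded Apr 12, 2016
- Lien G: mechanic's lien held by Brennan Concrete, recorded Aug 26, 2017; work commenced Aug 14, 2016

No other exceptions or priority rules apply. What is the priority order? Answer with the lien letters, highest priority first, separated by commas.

B, F, E, G, C, D, A

Adjusting effective dates: C missed the 30-day window (91 days after the deed), so its recording date stands; G is treated as recorded Aug 14, 2016, the work-commencement date.
B is an HOA assessment lien and takes priority over every other lien.
The other liens, earliest effective date first: F (Apr 12, 2016), A (Aug 1, 2016), G (Aug 14, 2016), C (Aug 31, 2017), D (Nov 2, 2017), E (Dec 12, 2017).
A is senior to E before the subordination, so the two trade places.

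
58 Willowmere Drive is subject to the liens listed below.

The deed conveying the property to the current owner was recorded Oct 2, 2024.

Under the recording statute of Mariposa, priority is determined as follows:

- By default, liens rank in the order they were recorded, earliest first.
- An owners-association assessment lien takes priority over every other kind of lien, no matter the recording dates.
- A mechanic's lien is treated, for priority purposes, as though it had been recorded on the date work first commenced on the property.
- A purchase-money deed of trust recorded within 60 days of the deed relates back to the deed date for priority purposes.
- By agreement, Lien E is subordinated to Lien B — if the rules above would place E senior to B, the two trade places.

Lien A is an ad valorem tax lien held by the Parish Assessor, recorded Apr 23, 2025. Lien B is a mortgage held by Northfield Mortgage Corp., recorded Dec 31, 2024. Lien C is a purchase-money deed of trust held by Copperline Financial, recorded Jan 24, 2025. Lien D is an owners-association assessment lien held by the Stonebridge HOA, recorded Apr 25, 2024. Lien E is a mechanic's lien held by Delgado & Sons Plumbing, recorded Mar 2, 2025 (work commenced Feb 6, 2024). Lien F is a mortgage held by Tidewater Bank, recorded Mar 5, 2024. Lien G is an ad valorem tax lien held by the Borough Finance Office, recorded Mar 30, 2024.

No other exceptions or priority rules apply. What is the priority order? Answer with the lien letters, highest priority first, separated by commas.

Effective dates after the stated exceptions: C was recorded 114 days after the deed — beyond 60 days — so no relation-back applies; E is treated as recorded Feb 6, 2024, the work-commencement date.
D, as an owners-association assessment lien, has superpriority and ranks first.
Ordering the rest by effective date: E (Feb 6, 2024), F (Mar 5, 2024), G (Mar 30, 2024), B (Dec 31, 2024), C (Jan 24, 2025), A (Apr 23, 2025).
Because E would otherwise rank above B, the subordination swaps them.

D, B, F, G, E, C, A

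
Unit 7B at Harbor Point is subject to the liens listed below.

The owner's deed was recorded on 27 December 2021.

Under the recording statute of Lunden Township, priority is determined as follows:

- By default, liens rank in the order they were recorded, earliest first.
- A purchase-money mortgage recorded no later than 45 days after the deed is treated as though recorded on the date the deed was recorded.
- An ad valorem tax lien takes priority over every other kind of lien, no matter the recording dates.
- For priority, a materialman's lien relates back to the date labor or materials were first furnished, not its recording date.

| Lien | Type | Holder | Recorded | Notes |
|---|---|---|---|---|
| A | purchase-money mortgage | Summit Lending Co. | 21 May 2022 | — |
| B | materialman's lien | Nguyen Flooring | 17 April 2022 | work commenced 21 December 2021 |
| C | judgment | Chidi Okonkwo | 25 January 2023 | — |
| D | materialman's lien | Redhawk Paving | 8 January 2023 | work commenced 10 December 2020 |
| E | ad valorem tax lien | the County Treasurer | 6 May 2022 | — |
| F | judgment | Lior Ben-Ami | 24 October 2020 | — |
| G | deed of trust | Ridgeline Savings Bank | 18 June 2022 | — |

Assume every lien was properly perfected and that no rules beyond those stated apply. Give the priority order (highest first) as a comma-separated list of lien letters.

Adjusting effective dates: A was recorded 145 days after the deed, outside the 45-day window, so it keeps its recording date; B's effective date is 21 December 2021, when work began; D's effective date is 10 December 2020, when work began.
E is an ad valorem tax lien, so it outranks all other liens regardless of date.
The other liens, earliest effective date first: F (24 October 2020), D (10 December 2020), B (21 December 2021), A (21 May 2022), G (18 June 2022), C (25 January 2023).

E, F, D, B, A, G, C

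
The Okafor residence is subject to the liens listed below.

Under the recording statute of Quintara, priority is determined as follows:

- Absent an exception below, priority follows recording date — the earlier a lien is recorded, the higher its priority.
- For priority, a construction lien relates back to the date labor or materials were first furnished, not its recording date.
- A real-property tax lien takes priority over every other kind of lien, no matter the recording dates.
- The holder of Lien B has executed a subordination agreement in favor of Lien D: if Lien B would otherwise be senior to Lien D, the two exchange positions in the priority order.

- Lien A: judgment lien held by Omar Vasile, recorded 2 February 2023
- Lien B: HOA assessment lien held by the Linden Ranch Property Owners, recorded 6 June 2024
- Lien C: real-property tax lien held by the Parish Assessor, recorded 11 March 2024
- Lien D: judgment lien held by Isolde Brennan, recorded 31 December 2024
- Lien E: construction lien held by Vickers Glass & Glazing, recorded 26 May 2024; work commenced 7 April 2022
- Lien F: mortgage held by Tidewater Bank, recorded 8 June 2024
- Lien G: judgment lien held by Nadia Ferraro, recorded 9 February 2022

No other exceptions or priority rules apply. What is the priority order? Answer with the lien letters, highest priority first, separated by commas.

Adjusting effective dates: E relates back to 7 April 2022 (work commenced).
C is a real-property tax lien, so it outranks all other liens regardless of date.
Remaining liens by effective date: G (9 February 2022), E (7 April 2022), A (2 February 2023), B (6 June 2024), F (8 June 2024), D (31 December 2024).
The subordination applies — B was senior to D — so B and D swap.

C, G, E, A, D, F, B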